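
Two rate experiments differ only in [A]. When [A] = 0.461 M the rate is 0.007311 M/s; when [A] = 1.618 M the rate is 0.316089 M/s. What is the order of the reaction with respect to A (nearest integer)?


Rate is proportional to [A]^n, so rate2/rate1 = ([A]2/[A]1)^n. Take logs to solve for n.
rate2/rate1 = 0.316089 / 0.007311 = 43.2347
[A]2/[A]1 = 1.618 / 0.461 = 3.5098
n = ln(43.2347) / ln(3.5098) = 3.0
Nearest integer order:

3


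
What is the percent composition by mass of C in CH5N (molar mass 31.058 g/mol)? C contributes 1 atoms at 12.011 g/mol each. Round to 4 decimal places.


pct = 100 * (n_elem * M_elem) / M_total
mass_contribution = 1 * 12.011 = 12.011 g/mol
pct = 100 * 12.011 / 31.058
pct = 38.67280572 %, rounded to 4 dp:

38.6728 %


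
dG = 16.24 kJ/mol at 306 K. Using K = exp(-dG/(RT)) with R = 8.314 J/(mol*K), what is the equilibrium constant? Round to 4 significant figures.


dG is in kJ/mol; multiply by 1000 to match R in J/(mol*K).
RT = 8.314 * 306 = 2544.084 J/mol
exponent = -dG*1000 / (RT) = -(16.24*1000) / 2544.084 = -6.38343702
K = exp(-6.38343702)
K = 0.0016893068, rounded to 4 significant figures:

0.001689


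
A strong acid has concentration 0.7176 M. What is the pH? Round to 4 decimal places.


A strong acid dissociates completely, so [H+] equals the given concentration.
pH = -log10([H+]) = -log10(0.7176)
pH = 0.14411757, rounded to 4 dp:

0.1441


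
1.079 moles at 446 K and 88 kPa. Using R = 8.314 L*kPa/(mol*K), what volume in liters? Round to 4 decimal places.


PV = nRT, solve for V = nRT / P.
nRT = 1.079 * 8.314 * 446 = 4000.9795
V = 4000.9795 / 88
V = 45.46567614 L, rounded to 4 dp:

45.4657 L


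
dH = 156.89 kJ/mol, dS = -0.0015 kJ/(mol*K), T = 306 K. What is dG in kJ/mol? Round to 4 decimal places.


Gibbs: dG = dH - T*dS (consistent units, dS already in kJ/(mol*K)).
T*dS = 306 * -0.0015 = -0.459
dG = 156.89 - (-0.459)
dG = 157.349 kJ/mol, rounded to 4 dp:

157.3490 kJ/mol


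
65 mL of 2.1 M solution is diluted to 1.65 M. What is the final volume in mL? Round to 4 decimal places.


Dilution: M1*V1 = M2*V2, solve for V2.
V2 = M1*V1 / M2
V2 = 2.1 * 65 / 1.65
V2 = 136.5 / 1.65
V2 = 82.72727273 mL, rounded to 4 dp:

82.7273 mL


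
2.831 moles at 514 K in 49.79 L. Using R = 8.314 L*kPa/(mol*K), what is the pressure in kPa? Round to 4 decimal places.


PV = nRT, solve for P = nRT / V.
nRT = 2.831 * 8.314 * 514 = 12097.9841
P = 12097.9841 / 49.79
P = 242.98019884 kPa, rounded to 4 dp:

242.9802 kPa


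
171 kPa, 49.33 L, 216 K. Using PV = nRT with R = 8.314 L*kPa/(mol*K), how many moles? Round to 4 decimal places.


PV = nRT, solve for n = PV / (RT).
PV = 171 * 49.33 = 8435.43
RT = 8.314 * 216 = 1795.824
n = 8435.43 / 1795.824
n = 4.69724761 mol, rounded to 4 dp:

4.6972 mol


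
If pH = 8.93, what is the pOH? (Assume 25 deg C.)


At 25 deg C, pH + pOH = 14.
pOH = 14 - pH = 14 - 8.93
pOH = 5.07:

5.07


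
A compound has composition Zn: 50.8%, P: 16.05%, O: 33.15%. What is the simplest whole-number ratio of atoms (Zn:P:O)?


Assume 100 g of compound, divide each mass% by atomic mass to get moles, then normalize by the smallest to get a raw atom ratio.
Moles per 100 g: Zn: 50.8/65.38 = 0.777, P: 16.05/30.974 = 0.5182, O: 33.15/15.999 = 2.072
Raw ratio (divide by min = 0.5182): Zn: 1.499, P: 1.0, O: 3.999
Multiply by 2 to clear fractions: Zn: 2.999 ~= 3, P: 2.0 ~= 2, O: 7.997 ~= 8
Reduce by GCD to get the simplest whole-number ratio:

3:2:8


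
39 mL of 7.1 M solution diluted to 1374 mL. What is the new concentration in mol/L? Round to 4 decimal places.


Dilution: M1*V1 = M2*V2, solve for M2.
M2 = M1*V1 / V2
M2 = 7.1 * 39 / 1374
M2 = 276.9 / 1374
M2 = 0.20152838 mol/L, rounded to 4 dp:

0.2015 mol/L


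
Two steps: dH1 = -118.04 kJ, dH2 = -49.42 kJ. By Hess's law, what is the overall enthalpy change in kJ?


Hess's law: enthalpy is a state function, so add the step enthalpies.
dH_total = dH1 + dH2 = -118.04 + (-49.42)
dH_total = -167.46 kJ:

-167.46 kJ


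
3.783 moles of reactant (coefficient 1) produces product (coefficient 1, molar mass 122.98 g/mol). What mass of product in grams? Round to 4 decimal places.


Use the coefficient ratio to convert reactant moles to product moles, then multiply by the product's molar mass.
moles_P = moles_R * (coeff_P / coeff_R) = 3.783 * (1/1) = 3.783
mass_P = moles_P * M_P = 3.783 * 122.98
mass_P = 465.23334 g, rounded to 4 dp:

465.2333 g


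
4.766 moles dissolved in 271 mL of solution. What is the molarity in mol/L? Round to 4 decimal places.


Convert volume to liters: V_L = V_mL / 1000.
V_L = 271 / 1000 = 0.271 L
M = n / V_L = 4.766 / 0.271
M = 17.58671587 mol/L, rounded to 4 dp:

17.5867 mol/L


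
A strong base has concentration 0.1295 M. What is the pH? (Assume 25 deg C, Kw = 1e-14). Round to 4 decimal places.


A strong base dissociates completely, so [OH-] equals the given concentration.
pOH = -log10([OH-]) = -log10(0.1295) = 0.88773
pH = 14 - pOH = 14 - 0.88773
pH = 13.11227, rounded to 4 dp:

13.1123


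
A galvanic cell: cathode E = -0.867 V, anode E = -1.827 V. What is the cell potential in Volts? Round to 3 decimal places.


Standard cell potential: E_cell = E_cathode - E_anode.
E_cell = -0.867 - (-1.827)
E_cell = 0.96 V, rounded to 3 dp:

0.960 V


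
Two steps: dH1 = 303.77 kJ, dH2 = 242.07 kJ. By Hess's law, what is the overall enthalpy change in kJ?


Hess's law: enthalpy is a state function, so add the step enthalpies.
dH_total = dH1 + dH2 = 303.77 + (242.07)
dH_total = 545.84 kJ:

545.84 kJ


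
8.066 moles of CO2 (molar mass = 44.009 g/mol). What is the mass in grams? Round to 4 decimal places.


mass = n * M
mass = 8.066 * 44.009
mass = 354.976594 g, rounded to 4 dp:

354.9766 g


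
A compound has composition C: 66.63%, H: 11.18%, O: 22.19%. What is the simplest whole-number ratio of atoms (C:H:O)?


Assume 100 g of compound, divide each mass% by atomic mass to get moles, then normalize by the smallest to get a raw atom ratio.
Moles per 100 g: C: 66.63/12.011 = 5.5474, H: 11.18/1.008 = 11.0913, O: 22.19/15.999 = 1.387
Raw ratio (divide by min = 1.387): C: 4.0, H: 7.997, O: 1.0
Multiply by 1 to clear fractions: C: 4.0 ~= 4, H: 7.997 ~= 8, O: 1.0 ~= 1
Reduce by GCD to get the simplest whole-number ratio:

4:8:1


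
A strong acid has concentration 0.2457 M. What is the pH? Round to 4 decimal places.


A strong acid dissociates completely, so [H+] equals the given concentration.
pH = -log10([H+]) = -log10(0.2457)
pH = 0.60959484, rounded to 4 dp:

0.6096


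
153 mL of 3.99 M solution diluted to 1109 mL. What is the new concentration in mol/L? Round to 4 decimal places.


Dilution: M1*V1 = M2*V2, solve for M2.
M2 = M1*V1 / V2
M2 = 3.99 * 153 / 1109
M2 = 610.47 / 1109
M2 = 0.55046889 mol/L, rounded to 4 dp:

0.5505 mol/L


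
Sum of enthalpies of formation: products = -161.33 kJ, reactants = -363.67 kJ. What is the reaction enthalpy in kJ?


dH_rxn = sum(dH_f products) - sum(dH_f reactants)
dH_rxn = -161.33 - (-363.67)
dH_rxn = 202.34 kJ:

202.34 kJ


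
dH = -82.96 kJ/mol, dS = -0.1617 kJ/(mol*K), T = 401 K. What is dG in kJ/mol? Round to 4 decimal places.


Gibbs: dG = dH - T*dS (consistent units, dS already in kJ/(mol*K)).
T*dS = 401 * -0.1617 = -64.8417
dG = -82.96 - (-64.8417)
dG = -18.1183 kJ/mol, rounded to 4 dp:

-18.1183 kJ/mol


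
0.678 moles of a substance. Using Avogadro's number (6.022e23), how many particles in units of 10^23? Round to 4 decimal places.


N = n * NA, then divide by 1e23 for the requested units.
N / 1e23 = n * 6.022
N / 1e23 = 0.678 * 6.022
N / 1e23 = 4.082916, rounded to 4 dp:

4.0829


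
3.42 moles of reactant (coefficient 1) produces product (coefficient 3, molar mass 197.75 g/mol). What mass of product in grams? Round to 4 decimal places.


Use the coefficient ratio to convert reactant moles to product moles, then multiply by the product's molar mass.
moles_P = moles_R * (coeff_P / coeff_R) = 3.42 * (3/1) = 10.26
mass_P = moles_P * M_P = 10.26 * 197.75
mass_P = 2028.915 g, rounded to 4 dp:

2028.9150 g


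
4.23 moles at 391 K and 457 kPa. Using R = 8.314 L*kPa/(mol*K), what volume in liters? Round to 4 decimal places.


PV = nRT, solve for V = nRT / P.
nRT = 4.23 * 8.314 * 391 = 13750.774
V = 13750.774 / 457
V = 30.08922101 L, rounded to 4 dp:

30.0892 L


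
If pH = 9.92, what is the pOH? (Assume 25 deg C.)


At 25 deg C, pH + pOH = 14.
pOH = 14 - pH = 14 - 9.92
pOH = 4.08:

4.08


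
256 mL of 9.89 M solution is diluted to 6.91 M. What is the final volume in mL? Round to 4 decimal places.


Dilution: M1*V1 = M2*V2, solve for V2.
V2 = M1*V1 / M2
V2 = 9.89 * 256 / 6.91
V2 = 2531.84 / 6.91
V2 = 366.40231548 mL, rounded to 4 dp:

366.4023 mL


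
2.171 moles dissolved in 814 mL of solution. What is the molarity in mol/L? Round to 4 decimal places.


Convert volume to liters: V_L = V_mL / 1000.
V_L = 814 / 1000 = 0.814 L
M = n / V_L = 2.171 / 0.814
M = 2.66707617 mol/L, rounded to 4 dp:

2.6671 mol/L


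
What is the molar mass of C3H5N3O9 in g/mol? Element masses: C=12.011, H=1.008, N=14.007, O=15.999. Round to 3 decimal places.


M = sum(count * atomic_mass) over atoms.
M = 3*12.011 + 5*1.008 + 3*14.007 + 9*15.999
M = 36.033 + 5.04 + 42.021 + 143.991
M = 227.085 g/mol, rounded to 3 dp:

227.085 g/mol


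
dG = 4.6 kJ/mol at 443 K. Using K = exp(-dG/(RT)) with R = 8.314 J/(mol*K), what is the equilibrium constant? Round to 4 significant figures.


dG is in kJ/mol; multiply by 1000 to match R in J/(mol*K).
RT = 8.314 * 443 = 3683.102 J/mol
exponent = -dG*1000 / (RT) = -(4.6*1000) / 3683.102 = -1.24894722
K = exp(-1.24894722)
K = 0.28680658, rounded to 4 significant figures:

0.2868


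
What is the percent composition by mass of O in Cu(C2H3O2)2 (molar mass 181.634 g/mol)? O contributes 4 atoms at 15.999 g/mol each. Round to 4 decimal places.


pct = 100 * (n_elem * M_elem) / M_total
mass_contribution = 4 * 15.999 = 63.996 g/mol
pct = 100 * 63.996 / 181.634
pct = 35.23349153 %, rounded to 4 dp:

35.2335 %


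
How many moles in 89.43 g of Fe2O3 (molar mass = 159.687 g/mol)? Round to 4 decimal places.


n = mass / M
n = 89.43 / 159.687
n = 0.56003306 mol, rounded to 4 dp:

0.5600 mol


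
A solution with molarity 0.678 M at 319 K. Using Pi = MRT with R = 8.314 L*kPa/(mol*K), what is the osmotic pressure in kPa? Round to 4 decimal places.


Osmotic pressure (van't Hoff): Pi = M*R*T.
RT = 8.314 * 319 = 2652.166
Pi = 0.678 * 2652.166
Pi = 1798.168548 kPa, rounded to 4 dp:

1798.1685 kPa


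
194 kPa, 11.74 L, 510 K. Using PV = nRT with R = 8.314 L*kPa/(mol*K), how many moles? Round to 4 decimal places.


PV = nRT, solve for n = PV / (RT).
PV = 194 * 11.74 = 2277.56
RT = 8.314 * 510 = 4240.14
n = 2277.56 / 4240.14
n = 0.53714264 mol, rounded to 4 dp:

0.5371 mol


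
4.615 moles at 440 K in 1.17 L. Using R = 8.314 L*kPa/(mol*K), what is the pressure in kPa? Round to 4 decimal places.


PV = nRT, solve for P = nRT / V.
nRT = 4.615 * 8.314 * 440 = 16882.4084
P = 16882.4084 / 1.17
P = 14429.40888889 kPa, rounded to 4 dp:

14429.4089 kPa


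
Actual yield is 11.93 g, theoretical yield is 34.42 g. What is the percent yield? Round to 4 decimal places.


% yield = 100 * actual / theoretical
% yield = 100 * 11.93 / 34.42
% yield = 34.66008135 %, rounded to 4 dp:

34.6601 %


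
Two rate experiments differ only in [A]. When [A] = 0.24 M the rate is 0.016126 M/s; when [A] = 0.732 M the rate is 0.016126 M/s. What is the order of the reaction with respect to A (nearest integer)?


Rate is proportional to [A]^n, so rate2/rate1 = ([A]2/[A]1)^n. Take logs to solve for n.
rate2/rate1 = 0.016126 / 0.016126 = 1.0
[A]2/[A]1 = 0.732 / 0.24 = 3.05
n = ln(1.0) / ln(3.05) = 0.0
Nearest integer order:

0


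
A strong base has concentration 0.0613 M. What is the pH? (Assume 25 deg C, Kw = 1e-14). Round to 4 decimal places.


A strong base dissociates completely, so [OH-] equals the given concentration.
pOH = -log10([OH-]) = -log10(0.0613) = 1.21254
pH = 14 - pOH = 14 - 1.21254
pH = 12.78746, rounded to 4 dp:

12.7875


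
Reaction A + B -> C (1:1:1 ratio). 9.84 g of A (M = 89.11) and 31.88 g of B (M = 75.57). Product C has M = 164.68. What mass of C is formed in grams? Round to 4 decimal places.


Find moles of each reactant; the smaller value is the limiting reagent in a 1:1:1 reaction, so moles_C equals moles of the limiter.
n_A = mass_A / M_A = 9.84 / 89.11 = 0.110425 mol
n_B = mass_B / M_B = 31.88 / 75.57 = 0.421861 mol
Limiting reagent: A (smaller), n_limiting = 0.110425 mol
mass_C = n_limiting * M_C = 0.110425 * 164.68
mass_C = 18.184789 g, rounded to 4 dp:

18.1848 g


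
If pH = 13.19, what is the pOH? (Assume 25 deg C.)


At 25 deg C, pH + pOH = 14.
pOH = 14 - pH = 14 - 13.19
pOH = 0.81:

0.81


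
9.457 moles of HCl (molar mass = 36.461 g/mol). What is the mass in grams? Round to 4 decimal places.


mass = n * M
mass = 9.457 * 36.461
mass = 344.811677 g, rounded to 4 dp:

344.8117 g


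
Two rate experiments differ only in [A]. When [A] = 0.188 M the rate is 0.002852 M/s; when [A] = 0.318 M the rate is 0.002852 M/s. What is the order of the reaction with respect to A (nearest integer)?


Rate is proportional to [A]^n, so rate2/rate1 = ([A]2/[A]1)^n. Take logs to solve for n.
rate2/rate1 = 0.002852 / 0.002852 = 1.0
[A]2/[A]1 = 0.318 / 0.188 = 1.6915
n = ln(1.0) / ln(1.6915) = 0.0
Nearest integer order:

0


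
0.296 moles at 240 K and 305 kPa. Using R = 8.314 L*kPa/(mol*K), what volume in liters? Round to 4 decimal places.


PV = nRT, solve for V = nRT / P.
nRT = 0.296 * 8.314 * 240 = 590.6266
V = 590.6266 / 305
V = 1.93648066 L, rounded to 4 dp:

1.9365 L


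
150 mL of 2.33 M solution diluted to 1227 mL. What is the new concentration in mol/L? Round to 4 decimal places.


Dilution: M1*V1 = M2*V2, solve for M2.
M2 = M1*V1 / V2
M2 = 2.33 * 150 / 1227
M2 = 349.5 / 1227
M2 = 0.28484108 mol/L, rounded to 4 dp:

0.2848 mol/L


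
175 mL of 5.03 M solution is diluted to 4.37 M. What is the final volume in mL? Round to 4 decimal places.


Dilution: M1*V1 = M2*V2, solve for V2.
V2 = M1*V1 / M2
V2 = 5.03 * 175 / 4.37
V2 = 880.25 / 4.37
V2 = 201.43020595 mL, rounded to 4 dp:

201.4302 mL


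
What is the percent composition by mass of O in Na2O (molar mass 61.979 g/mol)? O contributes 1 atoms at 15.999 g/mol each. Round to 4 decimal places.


pct = 100 * (n_elem * M_elem) / M_total
mass_contribution = 1 * 15.999 = 15.999 g/mol
pct = 100 * 15.999 / 61.979
pct = 25.81358202 %, rounded to 4 dp:

25.8136 %


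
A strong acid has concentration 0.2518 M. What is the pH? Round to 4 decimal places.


A strong acid dissociates completely, so [H+] equals the given concentration.
pH = -log10([H+]) = -log10(0.2518)
pH = 0.59894427, rounded to 4 dp:

0.5989


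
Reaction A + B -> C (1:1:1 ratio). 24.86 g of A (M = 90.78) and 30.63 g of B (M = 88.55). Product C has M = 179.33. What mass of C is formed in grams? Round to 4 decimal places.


Find moles of each reactant; the smaller value is the limiting reagent in a 1:1:1 reaction, so moles_C equals moles of the limiter.
n_A = mass_A / M_A = 24.86 / 90.78 = 0.273849 mol
n_B = mass_B / M_B = 30.63 / 88.55 = 0.345906 mol
Limiting reagent: A (smaller), n_limiting = 0.273849 mol
mass_C = n_limiting * M_C = 0.273849 * 179.33
mass_C = 49.10934117 g, rounded to 4 dp:

49.1093 g


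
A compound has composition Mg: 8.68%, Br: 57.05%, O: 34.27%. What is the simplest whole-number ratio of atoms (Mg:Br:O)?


Assume 100 g of compound, divide each mass% by atomic mass to get moles, then normalize by the smallest to get a raw atom ratio.
Moles per 100 g: Mg: 8.68/24.305 = 0.3571, Br: 57.05/79.904 = 0.714, O: 34.27/15.999 = 2.142
Raw ratio (divide by min = 0.3571): Mg: 1.0, Br: 1.999, O: 5.998
Multiply by 1 to clear fractions: Mg: 1.0 ~= 1, Br: 1.999 ~= 2, O: 5.998 ~= 6
Reduce by GCD to get the simplest whole-number ratio:

1:2:6


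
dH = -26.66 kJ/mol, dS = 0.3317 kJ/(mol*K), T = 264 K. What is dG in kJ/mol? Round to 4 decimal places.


Gibbs: dG = dH - T*dS (consistent units, dS already in kJ/(mol*K)).
T*dS = 264 * 0.3317 = 87.5688
dG = -26.66 - (87.5688)
dG = -114.2288 kJ/mol, rounded to 4 dp:

-114.2288 kJ/mol


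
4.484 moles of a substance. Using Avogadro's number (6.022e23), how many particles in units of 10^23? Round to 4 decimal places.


N = n * NA, then divide by 1e23 for the requested units.
N / 1e23 = n * 6.022
N / 1e23 = 4.484 * 6.022
N / 1e23 = 27.002648, rounded to 4 dp:

27.0026


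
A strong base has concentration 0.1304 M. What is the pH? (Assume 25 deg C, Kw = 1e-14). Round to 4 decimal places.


A strong base dissociates completely, so [OH-] equals the given concentration.
pOH = -log10([OH-]) = -log10(0.1304) = 0.884722
pH = 14 - pOH = 14 - 0.884722
pH = 13.115278, rounded to 4 dp:

13.1153


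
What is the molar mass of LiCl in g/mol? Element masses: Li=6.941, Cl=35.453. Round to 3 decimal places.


M = sum(count * atomic_mass) over atoms.
M = 1*6.941 + 1*35.453
M = 6.941 + 35.453
M = 42.394 g/mol, rounded to 3 dp:

42.394 g/mol


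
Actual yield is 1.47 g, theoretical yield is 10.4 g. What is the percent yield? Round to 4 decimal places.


% yield = 100 * actual / theoretical
% yield = 100 * 1.47 / 10.4
% yield = 14.13461538 %, rounded to 4 dp:

14.1346 %


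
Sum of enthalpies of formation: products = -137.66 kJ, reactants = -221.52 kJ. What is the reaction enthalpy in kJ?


dH_rxn = sum(dH_f products) - sum(dH_f reactants)
dH_rxn = -137.66 - (-221.52)
dH_rxn = 83.86 kJ:

83.86 kJ


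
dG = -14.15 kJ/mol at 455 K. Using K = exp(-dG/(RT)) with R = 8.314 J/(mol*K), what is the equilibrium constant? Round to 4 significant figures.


dG is in kJ/mol; multiply by 1000 to match R in J/(mol*K).
RT = 8.314 * 455 = 3782.87 J/mol
exponent = -dG*1000 / (RT) = -(-14.15*1000) / 3782.87 = 3.7405462
K = exp(3.7405462)
K = 42.12099, rounded to 4 significant figures:

42.12


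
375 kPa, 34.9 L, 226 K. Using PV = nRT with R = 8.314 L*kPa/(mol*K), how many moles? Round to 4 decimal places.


PV = nRT, solve for n = PV / (RT).
PV = 375 * 34.9 = 13087.5
RT = 8.314 * 226 = 1878.964
n = 13087.5 / 1878.964
n = 6.96527448 mol, rounded to 4 dp:

6.9653 mol


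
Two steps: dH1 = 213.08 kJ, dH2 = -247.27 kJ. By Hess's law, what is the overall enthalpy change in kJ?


Hess's law: enthalpy is a state function, so add the step enthalpies.
dH_total = dH1 + dH2 = 213.08 + (-247.27)
dH_total = -34.19 kJ:

-34.19 kJ


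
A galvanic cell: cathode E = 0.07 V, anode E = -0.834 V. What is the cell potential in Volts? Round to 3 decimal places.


Standard cell potential: E_cell = E_cathode - E_anode.
E_cell = 0.07 - (-0.834)
E_cell = 0.904 V, rounded to 3 dp:

0.904 V


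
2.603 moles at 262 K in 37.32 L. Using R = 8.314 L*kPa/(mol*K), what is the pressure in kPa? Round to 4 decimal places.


PV = nRT, solve for P = nRT / V.
nRT = 2.603 * 8.314 * 262 = 5670.0316
P = 5670.0316 / 37.32
P = 151.93010718 kPa, rounded to 4 dp:

151.9301 kPa


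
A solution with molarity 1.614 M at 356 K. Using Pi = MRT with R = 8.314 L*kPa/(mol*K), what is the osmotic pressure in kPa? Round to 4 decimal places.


Osmotic pressure (van't Hoff): Pi = M*R*T.
RT = 8.314 * 356 = 2959.784
Pi = 1.614 * 2959.784
Pi = 4777.091376 kPa, rounded to 4 dp:

4777.0914 kPa


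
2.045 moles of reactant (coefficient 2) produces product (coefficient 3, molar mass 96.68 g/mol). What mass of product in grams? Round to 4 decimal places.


Use the coefficient ratio to convert reactant moles to product moles, then multiply by the product's molar mass.
moles_P = moles_R * (coeff_P / coeff_R) = 2.045 * (3/2) = 3.0675
mass_P = moles_P * M_P = 3.0675 * 96.68
mass_P = 296.5659 g, rounded to 4 dp:

296.5659 g


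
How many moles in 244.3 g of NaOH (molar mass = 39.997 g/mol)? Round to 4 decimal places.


n = mass / M
n = 244.3 / 39.997
n = 6.1079581 mol, rounded to 4 dp:

6.1080 mol


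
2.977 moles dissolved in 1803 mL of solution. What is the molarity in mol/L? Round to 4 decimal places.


Convert volume to liters: V_L = V_mL / 1000.
V_L = 1803 / 1000 = 1.803 L
M = n / V_L = 2.977 / 1.803
M = 1.65113699 mol/L, rounded to 4 dp:

1.6511 mol/L


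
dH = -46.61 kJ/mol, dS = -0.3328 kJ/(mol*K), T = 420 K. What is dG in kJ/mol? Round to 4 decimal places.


Gibbs: dG = dH - T*dS (consistent units, dS already in kJ/(mol*K)).
T*dS = 420 * -0.3328 = -139.776
dG = -46.61 - (-139.776)
dG = 93.166 kJ/mol, rounded to 4 dp:

93.1660 kJ/mol


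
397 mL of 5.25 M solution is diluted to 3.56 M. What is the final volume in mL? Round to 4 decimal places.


Dilution: M1*V1 = M2*V2, solve for V2.
V2 = M1*V1 / M2
V2 = 5.25 * 397 / 3.56
V2 = 2084.25 / 3.56
V2 = 585.46348315 mL, rounded to 4 dp:

585.4635 mL


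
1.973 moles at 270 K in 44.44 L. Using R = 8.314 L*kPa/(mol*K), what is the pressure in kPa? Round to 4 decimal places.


PV = nRT, solve for P = nRT / V.
nRT = 1.973 * 8.314 * 270 = 4428.9509
P = 4428.9509 / 44.44
P = 99.66136139 kPa, rounded to 4 dp:

99.6614 kPa


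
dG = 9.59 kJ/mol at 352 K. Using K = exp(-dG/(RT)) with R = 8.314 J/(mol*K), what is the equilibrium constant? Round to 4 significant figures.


dG is in kJ/mol; multiply by 1000 to match R in J/(mol*K).
RT = 8.314 * 352 = 2926.528 J/mol
exponent = -dG*1000 / (RT) = -(9.59*1000) / 2926.528 = -3.27692064
K = exp(-3.27692064)
K = 0.037744306, rounded to 4 significant figures:

0.03774


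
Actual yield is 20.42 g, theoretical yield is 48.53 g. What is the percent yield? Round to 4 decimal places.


% yield = 100 * actual / theoretical
% yield = 100 * 20.42 / 48.53
% yield = 42.07706573 %, rounded to 4 dp:

42.0771 %


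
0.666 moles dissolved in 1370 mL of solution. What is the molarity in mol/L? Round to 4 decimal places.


Convert volume to liters: V_L = V_mL / 1000.
V_L = 1370 / 1000 = 1.37 L
M = n / V_L = 0.666 / 1.37
M = 0.48613139 mol/L, rounded to 4 dp:

0.4861 mol/L


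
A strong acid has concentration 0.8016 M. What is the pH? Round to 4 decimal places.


A strong acid dissociates completely, so [H+] equals the given concentration.
pH = -log10([H+]) = -log10(0.8016)
pH = 0.09604229, rounded to 4 dp:

0.0960


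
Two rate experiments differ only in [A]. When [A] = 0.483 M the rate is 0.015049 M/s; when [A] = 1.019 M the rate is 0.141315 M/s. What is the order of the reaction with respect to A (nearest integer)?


Rate is proportional to [A]^n, so rate2/rate1 = ([A]2/[A]1)^n. Take logs to solve for n.
rate2/rate1 = 0.141315 / 0.015049 = 9.3903
[A]2/[A]1 = 1.019 / 0.483 = 2.1097
n = ln(9.3903) / ln(2.1097) = 3.0
Nearest integer order:

3


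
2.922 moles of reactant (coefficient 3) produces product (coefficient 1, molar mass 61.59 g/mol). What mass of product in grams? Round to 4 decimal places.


Use the coefficient ratio to convert reactant moles to product moles, then multiply by the product's molar mass.
moles_P = moles_R * (coeff_P / coeff_R) = 2.922 * (1/3) = 0.974
mass_P = moles_P * M_P = 0.974 * 61.59
mass_P = 59.98866 g, rounded to 4 dp:

59.9887 g


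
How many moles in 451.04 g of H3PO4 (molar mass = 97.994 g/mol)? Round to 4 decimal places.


n = mass / M
n = 451.04 / 97.994
n = 4.60273078 mol, rounded to 4 dp:

4.6027 mol


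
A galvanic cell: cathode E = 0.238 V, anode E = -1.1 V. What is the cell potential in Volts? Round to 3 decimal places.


Standard cell potential: E_cell = E_cathode - E_anode.
E_cell = 0.238 - (-1.1)
E_cell = 1.338 V, rounded to 3 dp:

1.338 V


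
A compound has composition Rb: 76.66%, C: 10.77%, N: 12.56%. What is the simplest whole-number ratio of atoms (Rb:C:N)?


Assume 100 g of compound, divide each mass% by atomic mass to get moles, then normalize by the smallest to get a raw atom ratio.
Moles per 100 g: Rb: 76.66/85.468 = 0.8969, C: 10.77/12.011 = 0.8967, N: 12.56/14.007 = 0.8967
Raw ratio (divide by min = 0.8967): Rb: 1.0, C: 1.0, N: 1.0
Multiply by 1 to clear fractions: Rb: 1.0 ~= 1, C: 1.0 ~= 1, N: 1.0 ~= 1
Reduce by GCD to get the simplest whole-number ratio:

1:1:1


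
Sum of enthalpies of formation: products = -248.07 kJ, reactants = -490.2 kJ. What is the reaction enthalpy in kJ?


dH_rxn = sum(dH_f products) - sum(dH_f reactants)
dH_rxn = -248.07 - (-490.2)
dH_rxn = 242.13 kJ:

242.13 kJ


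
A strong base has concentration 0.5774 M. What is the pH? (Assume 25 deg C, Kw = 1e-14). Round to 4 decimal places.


A strong base dissociates completely, so [OH-] equals the given concentration.
pOH = -log10([OH-]) = -log10(0.5774) = 0.238523
pH = 14 - pOH = 14 - 0.238523
pH = 13.761477, rounded to 4 dp:

13.7615


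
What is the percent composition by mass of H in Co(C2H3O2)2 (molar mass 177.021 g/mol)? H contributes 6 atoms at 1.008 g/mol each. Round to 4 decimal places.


pct = 100 * (n_elem * M_elem) / M_total
mass_contribution = 6 * 1.008 = 6.048 g/mol
pct = 100 * 6.048 / 177.021
pct = 3.4165438 %, rounded to 4 dp:

3.4165 %


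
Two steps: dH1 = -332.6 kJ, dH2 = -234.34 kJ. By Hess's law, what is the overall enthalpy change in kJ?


Hess's law: enthalpy is a state function, so add the step enthalpies.
dH_total = dH1 + dH2 = -332.6 + (-234.34)
dH_total = -566.94 kJ:

-566.94 kJ


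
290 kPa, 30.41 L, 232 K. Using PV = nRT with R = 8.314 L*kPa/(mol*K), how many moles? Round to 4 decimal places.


PV = nRT, solve for n = PV / (RT).
PV = 290 * 30.41 = 8818.9
RT = 8.314 * 232 = 1928.848
n = 8818.9 / 1928.848
n = 4.57210729 mol, rounded to 4 dp:

4.5721 mol


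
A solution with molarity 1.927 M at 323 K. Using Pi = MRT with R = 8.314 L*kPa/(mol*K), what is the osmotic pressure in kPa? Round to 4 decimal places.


Osmotic pressure (van't Hoff): Pi = M*R*T.
RT = 8.314 * 323 = 2685.422
Pi = 1.927 * 2685.422
Pi = 5174.808194 kPa, rounded to 4 dp:

5174.8082 kPa


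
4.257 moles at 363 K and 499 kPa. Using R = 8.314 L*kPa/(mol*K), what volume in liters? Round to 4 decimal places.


PV = nRT, solve for V = nRT / P.
nRT = 4.257 * 8.314 * 363 = 12847.5494
V = 12847.5494 / 499
V = 25.74659198 L, rounded to 4 dp:

25.7466 L


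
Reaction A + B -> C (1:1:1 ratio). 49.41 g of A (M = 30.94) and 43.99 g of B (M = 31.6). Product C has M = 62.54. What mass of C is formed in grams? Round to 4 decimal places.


Find moles of each reactant; the smaller value is the limiting reagent in a 1:1:1 reaction, so moles_C equals moles of the limiter.
n_A = mass_A / M_A = 49.41 / 30.94 = 1.596962 mol
n_B = mass_B / M_B = 43.99 / 31.6 = 1.392089 mol
Limiting reagent: B (smaller), n_limiting = 1.392089 mol
mass_C = n_limiting * M_C = 1.392089 * 62.54
mass_C = 87.06124606 g, rounded to 4 dp:

87.0612 g


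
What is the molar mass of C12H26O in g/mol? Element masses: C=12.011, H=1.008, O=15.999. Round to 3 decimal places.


M = sum(count * atomic_mass) over atoms.
M = 12*12.011 + 26*1.008 + 1*15.999
M = 144.132 + 26.208 + 15.999
M = 186.339 g/mol, rounded to 3 dp:

186.339 g/mol


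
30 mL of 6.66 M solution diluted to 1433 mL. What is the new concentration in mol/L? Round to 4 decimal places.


Dilution: M1*V1 = M2*V2, solve for M2.
M2 = M1*V1 / V2
M2 = 6.66 * 30 / 1433
M2 = 199.8 / 1433
M2 = 0.13942777 mol/L, rounded to 4 dp:

0.1394 mol/L


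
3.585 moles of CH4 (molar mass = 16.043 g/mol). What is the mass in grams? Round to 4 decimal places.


mass = n * M
mass = 3.585 * 16.043
mass = 57.514155 g, rounded to 4 dp:

57.5142 g


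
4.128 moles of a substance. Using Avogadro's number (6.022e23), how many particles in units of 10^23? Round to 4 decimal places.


N = n * NA, then divide by 1e23 for the requested units.
N / 1e23 = n * 6.022
N / 1e23 = 4.128 * 6.022
N / 1e23 = 24.858816, rounded to 4 dp:

24.8588


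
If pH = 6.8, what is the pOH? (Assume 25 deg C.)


At 25 deg C, pH + pOH = 14.
pOH = 14 - pH = 14 - 6.8
pOH = 7.2:

7.20


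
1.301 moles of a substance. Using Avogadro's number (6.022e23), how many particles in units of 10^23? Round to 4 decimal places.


N = n * NA, then divide by 1e23 for the requested units.
N / 1e23 = n * 6.022
N / 1e23 = 1.301 * 6.022
N / 1e23 = 7.834622, rounded to 4 dp:

7.8346


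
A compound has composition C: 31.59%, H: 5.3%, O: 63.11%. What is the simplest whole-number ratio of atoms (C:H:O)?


Assume 100 g of compound, divide each mass% by atomic mass to get moles, then normalize by the smallest to get a raw atom ratio.
Moles per 100 g: C: 31.59/12.011 = 2.6301, H: 5.3/1.008 = 5.2579, O: 63.11/15.999 = 3.9446
Raw ratio (divide by min = 2.6301): C: 1.0, H: 1.999, O: 1.5
Multiply by 2 to clear fractions: C: 2.0 ~= 2, H: 3.998 ~= 4, O: 3.0 ~= 3
Reduce by GCD to get the simplest whole-number ratio:

2:4:3


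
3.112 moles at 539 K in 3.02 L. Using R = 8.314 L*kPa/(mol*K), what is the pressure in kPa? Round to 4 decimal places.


PV = nRT, solve for P = nRT / V.
nRT = 3.112 * 8.314 * 539 = 13945.6376
P = 13945.6376 / 3.02
P = 4617.7607947 kPa, rounded to 4 dp:

4617.7608 kPa


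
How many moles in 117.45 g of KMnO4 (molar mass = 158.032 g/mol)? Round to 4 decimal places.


n = mass / M
n = 117.45 / 158.032
n = 0.74320391 mol, rounded to 4 dp:

0.7432 mol


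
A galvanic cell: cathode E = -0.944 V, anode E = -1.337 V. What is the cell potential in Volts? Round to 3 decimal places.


Standard cell potential: E_cell = E_cathode - E_anode.
E_cell = -0.944 - (-1.337)
E_cell = 0.393 V, rounded to 3 dp:

0.393 V


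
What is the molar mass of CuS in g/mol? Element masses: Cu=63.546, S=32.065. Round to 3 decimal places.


M = sum(count * atomic_mass) over atoms.
M = 1*63.546 + 1*32.065
M = 63.546 + 32.065
M = 95.611 g/mol, rounded to 3 dp:

95.611 g/mol


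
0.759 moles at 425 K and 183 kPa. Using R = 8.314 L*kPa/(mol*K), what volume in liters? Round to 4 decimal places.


PV = nRT, solve for V = nRT / P.
nRT = 0.759 * 8.314 * 425 = 2681.8886
V = 2681.8886 / 183
V = 14.65512896 L, rounded to 4 dp:

14.6551 L


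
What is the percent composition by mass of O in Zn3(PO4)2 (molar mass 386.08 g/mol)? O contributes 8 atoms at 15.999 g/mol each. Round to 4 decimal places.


pct = 100 * (n_elem * M_elem) / M_total
mass_contribution = 8 * 15.999 = 127.992 g/mol
pct = 100 * 127.992 / 386.08
pct = 33.15167841 %, rounded to 4 dp:

33.1517 %


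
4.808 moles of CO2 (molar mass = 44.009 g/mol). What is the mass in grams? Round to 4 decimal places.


mass = n * M
mass = 4.808 * 44.009
mass = 211.595272 g, rounded to 4 dp:

211.5953 g


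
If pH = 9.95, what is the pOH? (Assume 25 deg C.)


At 25 deg C, pH + pOH = 14.
pOH = 14 - pH = 14 - 9.95
pOH = 4.05:

4.05


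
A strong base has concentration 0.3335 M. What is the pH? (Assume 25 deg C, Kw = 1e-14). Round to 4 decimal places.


A strong base dissociates completely, so [OH-] equals the given concentration.
pOH = -log10([OH-]) = -log10(0.3335) = 0.476904
pH = 14 - pOH = 14 - 0.476904
pH = 13.523096, rounded to 4 dp:

13.5231


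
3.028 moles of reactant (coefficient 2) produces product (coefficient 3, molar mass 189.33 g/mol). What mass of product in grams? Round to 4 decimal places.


Use the coefficient ratio to convert reactant moles to product moles, then multiply by the product's molar mass.
moles_P = moles_R * (coeff_P / coeff_R) = 3.028 * (3/2) = 4.542
mass_P = moles_P * M_P = 4.542 * 189.33
mass_P = 859.93686 g, rounded to 4 dp:

859.9369 g


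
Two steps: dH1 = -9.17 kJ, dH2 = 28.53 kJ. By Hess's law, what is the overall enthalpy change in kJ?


Hess's law: enthalpy is a state function, so add the step enthalpies.
dH_total = dH1 + dH2 = -9.17 + (28.53)
dH_total = 19.36 kJ:

19.36 kJ


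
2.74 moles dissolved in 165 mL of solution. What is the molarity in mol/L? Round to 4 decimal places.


Convert volume to liters: V_L = V_mL / 1000.
V_L = 165 / 1000 = 0.165 L
M = n / V_L = 2.74 / 0.165
M = 16.60606061 mol/L, rounded to 4 dp:

16.6061 mol/L


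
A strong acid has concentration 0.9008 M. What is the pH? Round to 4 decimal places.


A strong acid dissociates completely, so [H+] equals the given concentration.
pH = -log10([H+]) = -log10(0.9008)
pH = 0.04537162, rounded to 4 dp:

0.0454


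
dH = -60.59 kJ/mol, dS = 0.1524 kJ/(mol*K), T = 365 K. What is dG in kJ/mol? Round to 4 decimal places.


Gibbs: dG = dH - T*dS (consistent units, dS already in kJ/(mol*K)).
T*dS = 365 * 0.1524 = 55.626
dG = -60.59 - (55.626)
dG = -116.216 kJ/mol, rounded to 4 dp:

-116.2160 kJ/mol


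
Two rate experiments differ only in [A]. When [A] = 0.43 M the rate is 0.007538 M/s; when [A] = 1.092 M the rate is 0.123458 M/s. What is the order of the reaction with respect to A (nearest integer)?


Rate is proportional to [A]^n, so rate2/rate1 = ([A]2/[A]1)^n. Take logs to solve for n.
rate2/rate1 = 0.123458 / 0.007538 = 16.3781
[A]2/[A]1 = 1.092 / 0.43 = 2.5395
n = ln(16.3781) / ln(2.5395) = 3.0
Nearest integer order:

3


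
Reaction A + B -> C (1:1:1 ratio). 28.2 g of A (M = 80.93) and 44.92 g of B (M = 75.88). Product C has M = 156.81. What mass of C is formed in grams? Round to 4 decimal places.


Find moles of each reactant; the smaller value is the limiting reagent in a 1:1:1 reaction, so moles_C equals moles of the limiter.
n_A = mass_A / M_A = 28.2 / 80.93 = 0.348449 mol
n_B = mass_B / M_B = 44.92 / 75.88 = 0.591987 mol
Limiting reagent: A (smaller), n_limiting = 0.348449 mol
mass_C = n_limiting * M_C = 0.348449 * 156.81
mass_C = 54.64028769 g, rounded to 4 dp:

54.6403 g


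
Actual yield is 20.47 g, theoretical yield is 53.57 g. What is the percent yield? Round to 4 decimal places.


% yield = 100 * actual / theoretical
% yield = 100 * 20.47 / 53.57
% yield = 38.21168564 %, rounded to 4 dp:

38.2117 %


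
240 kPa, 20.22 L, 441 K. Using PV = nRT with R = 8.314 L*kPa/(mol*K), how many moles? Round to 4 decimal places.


PV = nRT, solve for n = PV / (RT).
PV = 240 * 20.22 = 4852.8
RT = 8.314 * 441 = 3666.474
n = 4852.8 / 3666.474
n = 1.32356046 mol, rounded to 4 dp:

1.3236 mol


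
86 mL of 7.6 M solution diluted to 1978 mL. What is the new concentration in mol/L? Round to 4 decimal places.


Dilution: M1*V1 = M2*V2, solve for M2.
M2 = M1*V1 / V2
M2 = 7.6 * 86 / 1978
M2 = 653.6 / 1978
M2 = 0.33043478 mol/L, rounded to 4 dp:

0.3304 mol/L


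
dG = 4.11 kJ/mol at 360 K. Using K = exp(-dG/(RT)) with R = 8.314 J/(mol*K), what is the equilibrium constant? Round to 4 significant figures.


dG is in kJ/mol; multiply by 1000 to match R in J/(mol*K).
RT = 8.314 * 360 = 2993.04 J/mol
exponent = -dG*1000 / (RT) = -(4.11*1000) / 2993.04 = -1.37318579
K = exp(-1.37318579)
K = 0.25329872, rounded to 4 significant figures:

0.2533


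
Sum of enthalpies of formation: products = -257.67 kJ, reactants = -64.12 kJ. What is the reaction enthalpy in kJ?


dH_rxn = sum(dH_f products) - sum(dH_f reactants)
dH_rxn = -257.67 - (-64.12)
dH_rxn = -193.55 kJ:

-193.55 kJ


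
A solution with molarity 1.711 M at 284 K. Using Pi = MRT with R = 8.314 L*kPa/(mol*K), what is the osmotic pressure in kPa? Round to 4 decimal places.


Osmotic pressure (van't Hoff): Pi = M*R*T.
RT = 8.314 * 284 = 2361.176
Pi = 1.711 * 2361.176
Pi = 4039.972136 kPa, rounded to 4 dp:

4039.9721 kPa


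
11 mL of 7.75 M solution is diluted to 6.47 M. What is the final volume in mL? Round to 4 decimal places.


Dilution: M1*V1 = M2*V2, solve for V2.
V2 = M1*V1 / M2
V2 = 7.75 * 11 / 6.47
V2 = 85.25 / 6.47
V2 = 13.17619784 mL, rounded to 4 dp:

13.1762 mL


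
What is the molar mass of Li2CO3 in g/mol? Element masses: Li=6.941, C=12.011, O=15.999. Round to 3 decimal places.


M = sum(count * atomic_mass) over atoms.
M = 2*6.941 + 1*12.011 + 3*15.999
M = 13.882 + 12.011 + 47.997
M = 73.89 g/mol, rounded to 3 dp:

73.890 g/mol


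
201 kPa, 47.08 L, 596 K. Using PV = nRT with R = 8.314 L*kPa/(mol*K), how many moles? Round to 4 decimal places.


PV = nRT, solve for n = PV / (RT).
PV = 201 * 47.08 = 9463.08
RT = 8.314 * 596 = 4955.144
n = 9463.08 / 4955.144
n = 1.90974874 mol, rounded to 4 dp:

1.9097 mol


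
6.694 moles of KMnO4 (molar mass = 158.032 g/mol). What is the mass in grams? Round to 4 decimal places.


mass = n * M
mass = 6.694 * 158.032
mass = 1057.866208 g, rounded to 4 dp:

1057.8662 g


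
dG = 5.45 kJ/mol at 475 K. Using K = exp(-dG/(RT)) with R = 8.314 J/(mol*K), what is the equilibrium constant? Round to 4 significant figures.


dG is in kJ/mol; multiply by 1000 to match R in J/(mol*K).
RT = 8.314 * 475 = 3949.15 J/mol
exponent = -dG*1000 / (RT) = -(5.45*1000) / 3949.15 = -1.38004381
K = exp(-1.38004381)
K = 0.25156753, rounded to 4 significant figures:

0.2516


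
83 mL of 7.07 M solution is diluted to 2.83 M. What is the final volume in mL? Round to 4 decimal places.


Dilution: M1*V1 = M2*V2, solve for V2.
V2 = M1*V1 / M2
V2 = 7.07 * 83 / 2.83
V2 = 586.81 / 2.83
V2 = 207.35335689 mL, rounded to 4 dp:

207.3534 mL


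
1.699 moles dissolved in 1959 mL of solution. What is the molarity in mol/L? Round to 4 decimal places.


Convert volume to liters: V_L = V_mL / 1000.
V_L = 1959 / 1000 = 1.959 L
M = n / V_L = 1.699 / 1.959
M = 0.86727922 mol/L, rounded to 4 dp:

0.8673 mol/L


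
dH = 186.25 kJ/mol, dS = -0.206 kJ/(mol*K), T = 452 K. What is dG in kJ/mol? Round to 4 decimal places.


Gibbs: dG = dH - T*dS (consistent units, dS already in kJ/(mol*K)).
T*dS = 452 * -0.206 = -93.112
dG = 186.25 - (-93.112)
dG = 279.362 kJ/mol, rounded to 4 dp:

279.3620 kJ/mol


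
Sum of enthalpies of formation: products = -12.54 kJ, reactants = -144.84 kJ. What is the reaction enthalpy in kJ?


dH_rxn = sum(dH_f products) - sum(dH_f reactants)
dH_rxn = -12.54 - (-144.84)
dH_rxn = 132.3 kJ:

132.30 kJ


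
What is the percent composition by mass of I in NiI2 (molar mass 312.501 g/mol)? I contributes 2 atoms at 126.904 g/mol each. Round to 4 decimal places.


pct = 100 * (n_elem * M_elem) / M_total
mass_contribution = 2 * 126.904 = 253.808 g/mol
pct = 100 * 253.808 / 312.501
pct = 81.2183001 %, rounded to 4 dp:

81.2183 %


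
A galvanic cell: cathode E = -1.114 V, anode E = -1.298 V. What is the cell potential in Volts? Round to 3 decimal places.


Standard cell potential: E_cell = E_cathode - E_anode.
E_cell = -1.114 - (-1.298)
E_cell = 0.184 V, rounded to 3 dp:

0.184 V


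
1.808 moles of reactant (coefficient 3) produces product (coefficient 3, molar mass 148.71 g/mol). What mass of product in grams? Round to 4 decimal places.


Use the coefficient ratio to convert reactant moles to product moles, then multiply by the product's molar mass.
moles_P = moles_R * (coeff_P / coeff_R) = 1.808 * (3/3) = 1.808
mass_P = moles_P * M_P = 1.808 * 148.71
mass_P = 268.86768 g, rounded to 4 dp:

268.8677 g


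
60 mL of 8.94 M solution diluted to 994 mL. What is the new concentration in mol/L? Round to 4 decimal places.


Dilution: M1*V1 = M2*V2, solve for M2.
M2 = M1*V1 / V2
M2 = 8.94 * 60 / 994
M2 = 536.4 / 994
M2 = 0.53963783 mol/L, rounded to 4 dp:

0.5396 mol/L


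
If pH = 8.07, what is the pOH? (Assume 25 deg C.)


At 25 deg C, pH + pOH = 14.
pOH = 14 - pH = 14 - 8.07
pOH = 5.93:

5.93


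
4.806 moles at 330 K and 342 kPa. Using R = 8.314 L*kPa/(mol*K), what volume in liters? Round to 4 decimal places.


PV = nRT, solve for V = nRT / P.
nRT = 4.806 * 8.314 * 330 = 13185.8377
V = 13185.8377 / 342
V = 38.55508099 L, rounded to 4 dp:

38.5551 L


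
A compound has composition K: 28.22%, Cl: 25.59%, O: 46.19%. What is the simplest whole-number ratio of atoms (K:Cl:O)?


Assume 100 g of compound, divide each mass% by atomic mass to get moles, then normalize by the smallest to get a raw atom ratio.
Moles per 100 g: K: 28.22/39.098 = 0.7218, Cl: 25.59/35.453 = 0.7218, O: 46.19/15.999 = 2.8871
Raw ratio (divide by min = 0.7218): K: 1.0, Cl: 1.0, O: 4.0
Multiply by 1 to clear fractions: K: 1.0 ~= 1, Cl: 1.0 ~= 1, O: 4.0 ~= 4
Reduce by GCD to get the simplest whole-number ratio:

1:1:4
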